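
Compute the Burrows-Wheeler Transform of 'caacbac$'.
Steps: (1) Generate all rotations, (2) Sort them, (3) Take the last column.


Rotations (sorted):
  0: $caacbac -> last char: c
  1: aacbac$c -> last char: c
  2: ac$caacb -> last char: b
  3: acbac$ca -> last char: a
  4: bac$caac -> last char: c
  5: c$caacba -> last char: a
  6: caacbac$ -> last char: $
  7: cbac$caa -> last char: a


BWT = ccbaca$a


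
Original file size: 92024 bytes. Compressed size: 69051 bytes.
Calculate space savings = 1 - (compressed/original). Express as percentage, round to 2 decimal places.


ratio = compressed/original = 69051/92024 = 0.750359
savings = 1 - ratio = 1 - 0.750359 = 0.249641
as a percentage: 0.249641 * 100 = 24.96%

Space savings = 1 - 69051/92024 = 24.96%


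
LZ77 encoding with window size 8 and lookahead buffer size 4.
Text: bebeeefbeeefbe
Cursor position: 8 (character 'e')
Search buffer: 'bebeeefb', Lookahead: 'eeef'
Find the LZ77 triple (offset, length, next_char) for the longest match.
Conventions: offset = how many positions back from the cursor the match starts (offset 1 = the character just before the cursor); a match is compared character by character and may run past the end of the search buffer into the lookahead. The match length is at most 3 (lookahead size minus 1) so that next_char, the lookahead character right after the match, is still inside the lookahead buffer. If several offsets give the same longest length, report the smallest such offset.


Try each offset into the search buffer:
  offset=1 (pos 7, char 'b'): match length 0
  offset=2 (pos 6, char 'f'): match length 0
  offset=3 (pos 5, char 'e'): match length 1
  offset=4 (pos 4, char 'e'): match length 2
  offset=5 (pos 3, char 'e'): match length 3
  offset=6 (pos 2, char 'b'): match length 0
  offset=7 (pos 1, char 'e'): match length 1
  offset=8 (pos 0, char 'b'): match length 0
Longest match has length 3 at offset 5.
next_char = character at position 8 + 3 = 11 -> 'f'

Best match: offset=5, length=3 (matching 'eee' starting at position 3)
LZ77 triple: (5, 3, 'f')


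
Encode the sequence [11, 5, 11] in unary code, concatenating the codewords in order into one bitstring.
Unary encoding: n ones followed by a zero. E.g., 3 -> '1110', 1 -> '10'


Encode each number as n ones followed by a terminating 0:
  11 -> 111111111110 (12 bits)
  5 -> 111110 (6 bits)
  11 -> 111111111110 (12 bits)
Total length = 12 + 6 + 12 = 30 bits.

Unary([11, 5, 11]) = 111111111110111110111111111110 (30 bits)


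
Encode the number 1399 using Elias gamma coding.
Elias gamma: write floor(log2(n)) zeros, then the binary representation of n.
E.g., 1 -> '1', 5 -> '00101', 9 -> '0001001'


num_bits = floor(log2(1399)) + 1 = 11
leading_zeros = num_bits - 1 = 10
binary(1399) = 10101110111

Elias gamma(1399) = '0000000000' + '10101110111' = 000000000010101110111 (21 bits)


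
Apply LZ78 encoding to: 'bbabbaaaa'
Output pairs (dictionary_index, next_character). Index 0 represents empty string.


LZ78 encoding steps:
Dictionary: {0: ''}
Step 1: w='' (idx 0), next='b' -> output (0, 'b'), add 'b' as idx 1
Step 2: w='b' (idx 1), next='a' -> output (1, 'a'), add 'ba' as idx 2
Step 3: w='b' (idx 1), next='b' -> output (1, 'b'), add 'bb' as idx 3
Step 4: w='' (idx 0), next='a' -> output (0, 'a'), add 'a' as idx 4
Step 5: w='a' (idx 4), next='a' -> output (4, 'a'), add 'aa' as idx 5
Step 6: w='a' (idx 4), end of input -> output (4, '')


Encoded: [(0, 'b'), (1, 'a'), (1, 'b'), (0, 'a'), (4, 'a'), (4, '')]


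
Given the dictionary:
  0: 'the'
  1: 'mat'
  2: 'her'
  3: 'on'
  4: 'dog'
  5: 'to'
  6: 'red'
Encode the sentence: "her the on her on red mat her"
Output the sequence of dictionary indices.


Look up each word in the dictionary:
  'her' -> 2
  'the' -> 0
  'on' -> 3
  'her' -> 2
  'on' -> 3
  'red' -> 6
  'mat' -> 1
  'her' -> 2

Encoded: [2, 0, 3, 2, 3, 6, 1, 2]


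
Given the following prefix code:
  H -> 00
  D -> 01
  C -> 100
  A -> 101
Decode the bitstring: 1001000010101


Decoding step by step:
Bits 100 -> C
Bits 100 -> C
Bits 00 -> H
Bits 101 -> A
Bits 01 -> D


Decoded message: CCHAD


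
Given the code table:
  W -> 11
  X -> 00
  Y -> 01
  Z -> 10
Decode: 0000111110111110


Decoding:
00 -> X
00 -> X
11 -> W
11 -> W
10 -> Z
11 -> W
11 -> W
10 -> Z


Result: XXWWZWWZ


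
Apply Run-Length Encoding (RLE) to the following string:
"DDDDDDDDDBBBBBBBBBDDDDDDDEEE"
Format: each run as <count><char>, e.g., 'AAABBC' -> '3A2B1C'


Scanning runs left to right:
  i=0: run of 'D' x 9 -> '9D'
  i=9: run of 'B' x 9 -> '9B'
  i=18: run of 'D' x 7 -> '7D'
  i=25: run of 'E' x 3 -> '3E'

RLE = 9D9B7D3E


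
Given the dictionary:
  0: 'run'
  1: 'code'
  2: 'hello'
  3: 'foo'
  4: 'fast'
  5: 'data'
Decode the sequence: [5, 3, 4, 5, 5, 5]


Look up each index in the dictionary:
  5 -> 'data'
  3 -> 'foo'
  4 -> 'fast'
  5 -> 'data'
  5 -> 'data'
  5 -> 'data'

Decoded: "data foo fast data data data"


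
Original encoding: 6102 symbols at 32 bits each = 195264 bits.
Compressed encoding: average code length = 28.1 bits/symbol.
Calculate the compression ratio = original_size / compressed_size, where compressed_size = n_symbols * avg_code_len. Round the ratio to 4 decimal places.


original_size = n_symbols * orig_bits = 6102 * 32 = 195264 bits
compressed_size = n_symbols * avg_code_len = 6102 * 28.1 = 171466.2 bits
ratio = original_size / compressed_size = 195264 / 171466.2 = 1.1388

Compression ratio = 1.1388


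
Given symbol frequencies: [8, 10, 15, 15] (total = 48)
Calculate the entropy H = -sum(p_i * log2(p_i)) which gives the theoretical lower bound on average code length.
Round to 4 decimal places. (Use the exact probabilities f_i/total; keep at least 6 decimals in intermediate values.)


Per-symbol terms -p_i * log2(p_i) with p_i = f_i/48:
  p = 8/48 = 0.166667: log2(p) = -2.584963, -p*log2(p) = 0.430827
  p = 10/48 = 0.208333: log2(p) = -2.263034, -p*log2(p) = 0.471466
  p = 15/48 = 0.312500: log2(p) = -1.678072, -p*log2(p) = 0.524397
  p = 15/48 = 0.312500: log2(p) = -1.678072, -p*log2(p) = 0.524397
H = 0.430827 + 0.471466 + 0.524397 + 0.524397 = 1.951087

H = 1.9511 bits/symbol


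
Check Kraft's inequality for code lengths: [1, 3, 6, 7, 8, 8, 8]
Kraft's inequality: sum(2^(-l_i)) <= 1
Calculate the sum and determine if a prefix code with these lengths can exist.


Sum = 2^(-1) + 2^(-3) + 2^(-6) + 2^(-7) + 2^(-8) + 2^(-8) + 2^(-8)
    = 0.5 + 0.125 + 0.015625 + 0.0078125 + 0.00390625 + 0.00390625 + 0.00390625
    = 169/256 = 0.66015625
Since 0.66015625 <= 1, Kraft's inequality IS satisfied.
A prefix code with these lengths CAN exist.

Kraft sum = 0.66015625. Satisfied.


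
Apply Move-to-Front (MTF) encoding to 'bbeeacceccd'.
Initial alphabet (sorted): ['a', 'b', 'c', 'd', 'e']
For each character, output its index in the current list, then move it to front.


MTF encoding:
'b': index 1 in ['a', 'b', 'c', 'd', 'e'] -> ['b', 'a', 'c', 'd', 'e']
'b': index 0 in ['b', 'a', 'c', 'd', 'e'] -> ['b', 'a', 'c', 'd', 'e']
'e': index 4 in ['b', 'a', 'c', 'd', 'e'] -> ['e', 'b', 'a', 'c', 'd']
'e': index 0 in ['e', 'b', 'a', 'c', 'd'] -> ['e', 'b', 'a', 'c', 'd']
'a': index 2 in ['e', 'b', 'a', 'c', 'd'] -> ['a', 'e', 'b', 'c', 'd']
'c': index 3 in ['a', 'e', 'b', 'c', 'd'] -> ['c', 'a', 'e', 'b', 'd']
'c': index 0 in ['c', 'a', 'e', 'b', 'd'] -> ['c', 'a', 'e', 'b', 'd']
'e': index 2 in ['c', 'a', 'e', 'b', 'd'] -> ['e', 'c', 'a', 'b', 'd']
'c': index 1 in ['e', 'c', 'a', 'b', 'd'] -> ['c', 'e', 'a', 'b', 'd']
'c': index 0 in ['c', 'e', 'a', 'b', 'd'] -> ['c', 'e', 'a', 'b', 'd']
'd': index 4 in ['c', 'e', 'a', 'b', 'd'] -> ['d', 'c', 'e', 'a', 'b']


Output: [1, 0, 4, 0, 2, 3, 0, 2, 1, 0, 4]


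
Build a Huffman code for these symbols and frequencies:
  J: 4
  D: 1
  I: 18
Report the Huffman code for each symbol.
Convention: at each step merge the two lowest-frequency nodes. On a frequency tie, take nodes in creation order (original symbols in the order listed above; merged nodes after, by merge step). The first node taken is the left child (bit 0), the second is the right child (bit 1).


Huffman tree construction:
Step 1: Merge D(1) + J(4) = 5
Step 2: Merge (D+J)(5) + I(18) = 23
Read each symbol's code off the tree from the root (left child = 0, right child = 1).

Codes:
  J: 01 (length 2)
  D: 00 (length 2)
  I: 1 (length 1)
Average code length: 28/23 = 1.2174 bits/symbol


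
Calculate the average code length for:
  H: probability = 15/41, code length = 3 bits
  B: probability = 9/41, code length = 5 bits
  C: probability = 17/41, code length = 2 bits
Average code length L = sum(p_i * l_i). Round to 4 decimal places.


Weighted contributions p_i * l_i:
  H: (15/41) * 3 = 45/41
  B: (9/41) * 5 = 45/41
  C: (17/41) * 2 = 34/41
Sum = (45 + 45 + 34)/41 = 124/41

L = 124/41 = 3.0244 bits/symbol


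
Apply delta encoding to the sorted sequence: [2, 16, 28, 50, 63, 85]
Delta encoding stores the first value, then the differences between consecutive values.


First value: 2
Deltas:
  16 - 2 = 14
  28 - 16 = 12
  50 - 28 = 22
  63 - 50 = 13
  85 - 63 = 22


Delta encoded: [2, 14, 12, 22, 13, 22]


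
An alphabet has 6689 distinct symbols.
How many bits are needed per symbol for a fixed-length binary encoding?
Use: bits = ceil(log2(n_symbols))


log2(6689) = 12.7076
Bracket: 2^12 = 4096 < 6689 <= 2^13 = 8192
So ceil(log2(6689)) = 13

bits = ceil(log2(6689)) = ceil(12.7076) = 13 bits


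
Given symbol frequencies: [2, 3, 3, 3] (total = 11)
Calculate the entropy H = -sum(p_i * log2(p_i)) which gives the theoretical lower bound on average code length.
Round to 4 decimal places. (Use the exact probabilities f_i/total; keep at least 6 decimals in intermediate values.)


Per-symbol terms -p_i * log2(p_i) with p_i = f_i/11:
  p = 2/11 = 0.181818: log2(p) = -2.459432, -p*log2(p) = 0.447169
  p = 3/11 = 0.272727: log2(p) = -1.874469, -p*log2(p) = 0.511219
  p = 3/11 = 0.272727: log2(p) = -1.874469, -p*log2(p) = 0.511219
  p = 3/11 = 0.272727: log2(p) = -1.874469, -p*log2(p) = 0.511219
H = 0.447169 + 0.511219 + 0.511219 + 0.511219 = 1.980826

H = 1.9808 bits/symbol


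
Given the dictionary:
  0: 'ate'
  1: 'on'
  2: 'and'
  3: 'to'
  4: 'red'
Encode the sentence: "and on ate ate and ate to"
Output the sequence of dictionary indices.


Look up each word in the dictionary:
  'and' -> 2
  'on' -> 1
  'ate' -> 0
  'ate' -> 0
  'and' -> 2
  'ate' -> 0
  'to' -> 3

Encoded: [2, 1, 0, 0, 2, 0, 3]


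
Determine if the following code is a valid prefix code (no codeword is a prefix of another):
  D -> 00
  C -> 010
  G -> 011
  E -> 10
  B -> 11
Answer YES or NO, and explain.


Checking each pair (does one codeword prefix another?):
  D='00' vs C='010': no prefix
  D='00' vs G='011': no prefix
  D='00' vs E='10': no prefix
  D='00' vs B='11': no prefix
  C='010' vs D='00': no prefix
  C='010' vs G='011': no prefix
  C='010' vs E='10': no prefix
  C='010' vs B='11': no prefix
  G='011' vs D='00': no prefix
  G='011' vs C='010': no prefix
  G='011' vs E='10': no prefix
  G='011' vs B='11': no prefix
  E='10' vs D='00': no prefix
  E='10' vs C='010': no prefix
  E='10' vs G='011': no prefix
  E='10' vs B='11': no prefix
  B='11' vs D='00': no prefix
  B='11' vs C='010': no prefix
  B='11' vs G='011': no prefix
  B='11' vs E='10': no prefix
No violation found over all pairs.

YES -- this is a valid prefix code. No codeword is a prefix of any other codeword.


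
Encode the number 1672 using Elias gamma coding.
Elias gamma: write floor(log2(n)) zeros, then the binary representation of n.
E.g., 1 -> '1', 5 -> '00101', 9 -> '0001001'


num_bits = floor(log2(1672)) + 1 = 11
leading_zeros = num_bits - 1 = 10
binary(1672) = 11010001000

Elias gamma(1672) = '0000000000' + '11010001000' = 000000000011010001000 (21 bits)


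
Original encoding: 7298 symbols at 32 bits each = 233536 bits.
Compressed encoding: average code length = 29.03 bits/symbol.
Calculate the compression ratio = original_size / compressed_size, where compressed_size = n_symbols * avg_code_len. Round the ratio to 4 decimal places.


original_size = n_symbols * orig_bits = 7298 * 32 = 233536 bits
compressed_size = n_symbols * avg_code_len = 7298 * 29.03 = 211860.94 bits
ratio = original_size / compressed_size = 233536 / 211860.94 = 1.1023

Compression ratio = 1.1023


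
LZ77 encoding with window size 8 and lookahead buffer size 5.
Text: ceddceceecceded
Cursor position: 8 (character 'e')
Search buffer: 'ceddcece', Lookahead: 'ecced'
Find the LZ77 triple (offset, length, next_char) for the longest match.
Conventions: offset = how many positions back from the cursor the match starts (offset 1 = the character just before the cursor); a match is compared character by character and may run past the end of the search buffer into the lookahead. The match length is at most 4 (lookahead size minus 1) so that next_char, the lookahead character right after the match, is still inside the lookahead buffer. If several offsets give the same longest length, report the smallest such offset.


Try each offset into the search buffer:
  offset=1 (pos 7, char 'e'): match length 1
  offset=2 (pos 6, char 'c'): match length 0
  offset=3 (pos 5, char 'e'): match length 2
  offset=4 (pos 4, char 'c'): match length 0
  offset=5 (pos 3, char 'd'): match length 0
  offset=6 (pos 2, char 'd'): match length 0
  offset=7 (pos 1, char 'e'): match length 1
  offset=8 (pos 0, char 'c'): match length 0
Longest match has length 2 at offset 3.
next_char = character at position 8 + 2 = 10 -> 'c'

Best match: offset=3, length=2 (matching 'ec' starting at position 5)
LZ77 triple: (3, 2, 'c')


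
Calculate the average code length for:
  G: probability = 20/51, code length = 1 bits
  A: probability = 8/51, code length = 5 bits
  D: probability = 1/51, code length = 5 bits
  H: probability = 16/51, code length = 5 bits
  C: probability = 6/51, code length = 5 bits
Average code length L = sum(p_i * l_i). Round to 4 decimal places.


Weighted contributions p_i * l_i:
  G: (20/51) * 1 = 20/51
  A: (8/51) * 5 = 40/51
  D: (1/51) * 5 = 5/51
  H: (16/51) * 5 = 80/51
  C: (6/51) * 5 = 30/51
Sum = (20 + 40 + 5 + 80 + 30)/51 = 175/51

L = 175/51 = 3.4314 bits/symbol


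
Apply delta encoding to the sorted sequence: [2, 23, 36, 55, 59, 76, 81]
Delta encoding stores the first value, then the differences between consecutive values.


First value: 2
Deltas:
  23 - 2 = 21
  36 - 23 = 13
  55 - 36 = 19
  59 - 55 = 4
  76 - 59 = 17
  81 - 76 = 5


Delta encoded: [2, 21, 13, 19, 4, 17, 5]


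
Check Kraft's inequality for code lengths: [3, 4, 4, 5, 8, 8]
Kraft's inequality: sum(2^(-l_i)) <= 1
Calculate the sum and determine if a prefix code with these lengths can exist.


Sum = 2^(-3) + 2^(-4) + 2^(-4) + 2^(-5) + 2^(-8) + 2^(-8)
    = 0.125 + 0.0625 + 0.0625 + 0.03125 + 0.00390625 + 0.00390625
    = 74/256 = 0.2890625
Since 0.2890625 <= 1, Kraft's inequality IS satisfied.
A prefix code with these lengths CAN exist.

Kraft sum = 0.2890625. Satisfied.


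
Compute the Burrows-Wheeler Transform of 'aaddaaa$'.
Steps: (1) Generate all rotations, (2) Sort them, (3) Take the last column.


Rotations (sorted):
  0: $aaddaaa -> last char: a
  1: a$aaddaa -> last char: a
  2: aa$aadda -> last char: a
  3: aaa$aadd -> last char: d
  4: aaddaaa$ -> last char: $
  5: addaaa$a -> last char: a
  6: daaa$aad -> last char: d
  7: ddaaa$aa -> last char: a


BWT = aaad$ada


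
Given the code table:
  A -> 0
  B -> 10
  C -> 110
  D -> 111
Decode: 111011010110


Decoding:
111 -> D
0 -> A
110 -> C
10 -> B
110 -> C


Result: DACBC


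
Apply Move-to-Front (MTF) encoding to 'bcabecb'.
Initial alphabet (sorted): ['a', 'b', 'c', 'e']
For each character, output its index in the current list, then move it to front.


MTF encoding:
'b': index 1 in ['a', 'b', 'c', 'e'] -> ['b', 'a', 'c', 'e']
'c': index 2 in ['b', 'a', 'c', 'e'] -> ['c', 'b', 'a', 'e']
'a': index 2 in ['c', 'b', 'a', 'e'] -> ['a', 'c', 'b', 'e']
'b': index 2 in ['a', 'c', 'b', 'e'] -> ['b', 'a', 'c', 'e']
'e': index 3 in ['b', 'a', 'c', 'e'] -> ['e', 'b', 'a', 'c']
'c': index 3 in ['e', 'b', 'a', 'c'] -> ['c', 'e', 'b', 'a']
'b': index 2 in ['c', 'e', 'b', 'a'] -> ['b', 'c', 'e', 'a']


Output: [1, 2, 2, 2, 3, 3, 2]


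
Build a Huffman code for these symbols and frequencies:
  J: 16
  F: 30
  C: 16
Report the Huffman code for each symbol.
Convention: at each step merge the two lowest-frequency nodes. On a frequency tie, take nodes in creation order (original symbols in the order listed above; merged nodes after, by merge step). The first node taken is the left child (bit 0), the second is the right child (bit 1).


Huffman tree construction:
Step 1: Merge J(16) + C(16) = 32
Step 2: Merge F(30) + (J+C)(32) = 62
Read each symbol's code off the tree from the root (left child = 0, right child = 1).

Codes:
  J: 10 (length 2)
  F: 0 (length 1)
  C: 11 (length 2)
Average code length: 94/62 = 1.5161 bits/symbol


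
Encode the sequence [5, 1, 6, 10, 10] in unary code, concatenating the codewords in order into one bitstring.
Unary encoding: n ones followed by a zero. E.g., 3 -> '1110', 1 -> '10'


Encode each number as n ones followed by a terminating 0:
  5 -> 111110 (6 bits)
  1 -> 10 (2 bits)
  6 -> 1111110 (7 bits)
  10 -> 11111111110 (11 bits)
  10 -> 11111111110 (11 bits)
Total length = 6 + 2 + 7 + 11 + 11 = 37 bits.

Unary([5, 1, 6, 10, 10]) = 1111101011111101111111111011111111110 (37 bits)


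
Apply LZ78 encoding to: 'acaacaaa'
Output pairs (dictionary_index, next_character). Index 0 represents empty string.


LZ78 encoding steps:
Dictionary: {0: ''}
Step 1: w='' (idx 0), next='a' -> output (0, 'a'), add 'a' as idx 1
Step 2: w='' (idx 0), next='c' -> output (0, 'c'), add 'c' as idx 2
Step 3: w='a' (idx 1), next='a' -> output (1, 'a'), add 'aa' as idx 3
Step 4: w='c' (idx 2), next='a' -> output (2, 'a'), add 'ca' as idx 4
Step 5: w='aa' (idx 3), end of input -> output (3, '')


Encoded: [(0, 'a'), (0, 'c'), (1, 'a'), (2, 'a'), (3, '')]


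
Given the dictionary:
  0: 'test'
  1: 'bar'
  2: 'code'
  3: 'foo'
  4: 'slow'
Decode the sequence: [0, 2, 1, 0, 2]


Look up each index in the dictionary:
  0 -> 'test'
  2 -> 'code'
  1 -> 'bar'
  0 -> 'test'
  2 -> 'code'

Decoded: "test code bar test code"


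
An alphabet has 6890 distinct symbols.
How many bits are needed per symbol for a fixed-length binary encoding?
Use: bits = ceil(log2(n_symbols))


log2(6890) = 12.7503
Bracket: 2^12 = 4096 < 6890 <= 2^13 = 8192
So ceil(log2(6890)) = 13

bits = ceil(log2(6890)) = ceil(12.7503) = 13 bits


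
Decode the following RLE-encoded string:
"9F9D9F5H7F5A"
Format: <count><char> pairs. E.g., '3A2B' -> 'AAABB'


Expanding each <count><char> pair:
  9F -> 'FFFFFFFFF'
  9D -> 'DDDDDDDDD'
  9F -> 'FFFFFFFFF'
  5H -> 'HHHHH'
  7F -> 'FFFFFFF'
  5A -> 'AAAAA'

Decoded = FFFFFFFFFDDDDDDDDDFFFFFFFFFHHHHHFFFFFFFAAAAA


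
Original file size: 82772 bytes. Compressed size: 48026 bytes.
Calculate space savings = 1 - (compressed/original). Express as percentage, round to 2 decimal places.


ratio = compressed/original = 48026/82772 = 0.58022
savings = 1 - ratio = 1 - 0.58022 = 0.41978
as a percentage: 0.41978 * 100 = 41.98%

Space savings = 1 - 48026/82772 = 41.98%


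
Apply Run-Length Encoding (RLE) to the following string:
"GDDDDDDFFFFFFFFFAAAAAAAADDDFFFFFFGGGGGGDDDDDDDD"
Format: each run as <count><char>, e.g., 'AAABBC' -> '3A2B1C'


Scanning runs left to right:
  i=0: run of 'G' x 1 -> '1G'
  i=1: run of 'D' x 6 -> '6D'
  i=7: run of 'F' x 9 -> '9F'
  i=16: run of 'A' x 8 -> '8A'
  i=24: run of 'D' x 3 -> '3D'
  i=27: run of 'F' x 6 -> '6F'
  i=33: run of 'G' x 6 -> '6G'
  i=39: run of 'D' x 8 -> '8D'

RLE = 1G6D9F8A3D6F6G8D


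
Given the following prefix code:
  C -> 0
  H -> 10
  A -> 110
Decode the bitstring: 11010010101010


Decoding step by step:
Bits 110 -> A
Bits 10 -> H
Bits 0 -> C
Bits 10 -> H
Bits 10 -> H
Bits 10 -> H
Bits 10 -> H


Decoded message: AHCHHHH


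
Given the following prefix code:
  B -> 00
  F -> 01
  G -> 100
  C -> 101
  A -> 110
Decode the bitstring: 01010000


Decoding step by step:
Bits 01 -> F
Bits 01 -> F
Bits 00 -> B
Bits 00 -> B


Decoded message: FFBB


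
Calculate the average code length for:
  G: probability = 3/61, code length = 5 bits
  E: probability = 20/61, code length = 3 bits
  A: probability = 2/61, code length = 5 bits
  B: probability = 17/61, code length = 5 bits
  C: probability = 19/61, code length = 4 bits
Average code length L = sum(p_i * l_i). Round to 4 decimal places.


Weighted contributions p_i * l_i:
  G: (3/61) * 5 = 15/61
  E: (20/61) * 3 = 60/61
  A: (2/61) * 5 = 10/61
  B: (17/61) * 5 = 85/61
  C: (19/61) * 4 = 76/61
Sum = (15 + 60 + 10 + 85 + 76)/61 = 246/61

L = 246/61 = 4.0328 bits/symbol


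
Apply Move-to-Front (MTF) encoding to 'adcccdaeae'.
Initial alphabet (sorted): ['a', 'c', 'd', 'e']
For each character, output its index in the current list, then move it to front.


MTF encoding:
'a': index 0 in ['a', 'c', 'd', 'e'] -> ['a', 'c', 'd', 'e']
'd': index 2 in ['a', 'c', 'd', 'e'] -> ['d', 'a', 'c', 'e']
'c': index 2 in ['d', 'a', 'c', 'e'] -> ['c', 'd', 'a', 'e']
'c': index 0 in ['c', 'd', 'a', 'e'] -> ['c', 'd', 'a', 'e']
'c': index 0 in ['c', 'd', 'a', 'e'] -> ['c', 'd', 'a', 'e']
'd': index 1 in ['c', 'd', 'a', 'e'] -> ['d', 'c', 'a', 'e']
'a': index 2 in ['d', 'c', 'a', 'e'] -> ['a', 'd', 'c', 'e']
'e': index 3 in ['a', 'd', 'c', 'e'] -> ['e', 'a', 'd', 'c']
'a': index 1 in ['e', 'a', 'd', 'c'] -> ['a', 'e', 'd', 'c']
'e': index 1 in ['a', 'e', 'd', 'c'] -> ['e', 'a', 'd', 'c']


Output: [0, 2, 2, 0, 0, 1, 2, 3, 1, 1]


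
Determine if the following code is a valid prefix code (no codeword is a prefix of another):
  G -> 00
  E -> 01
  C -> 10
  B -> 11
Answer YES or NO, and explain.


Checking each pair (does one codeword prefix another?):
  G='00' vs E='01': no prefix
  G='00' vs C='10': no prefix
  G='00' vs B='11': no prefix
  E='01' vs G='00': no prefix
  E='01' vs C='10': no prefix
  E='01' vs B='11': no prefix
  C='10' vs G='00': no prefix
  C='10' vs E='01': no prefix
  C='10' vs B='11': no prefix
  B='11' vs G='00': no prefix
  B='11' vs E='01': no prefix
  B='11' vs C='10': no prefix
No violation found over all pairs.

YES -- this is a valid prefix code. No codeword is a prefix of any other codeword.


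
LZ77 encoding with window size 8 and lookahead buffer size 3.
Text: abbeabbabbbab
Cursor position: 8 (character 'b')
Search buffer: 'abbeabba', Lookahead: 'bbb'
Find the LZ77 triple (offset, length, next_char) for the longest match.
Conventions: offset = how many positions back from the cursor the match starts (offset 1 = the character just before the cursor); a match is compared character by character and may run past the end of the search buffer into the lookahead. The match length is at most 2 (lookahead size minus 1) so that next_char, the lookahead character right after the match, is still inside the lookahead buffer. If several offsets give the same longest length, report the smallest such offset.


Try each offset into the search buffer:
  offset=1 (pos 7, char 'a'): match length 0
  offset=2 (pos 6, char 'b'): match length 1
  offset=3 (pos 5, char 'b'): match length 2
  offset=4 (pos 4, char 'a'): match length 0
  offset=5 (pos 3, char 'e'): match length 0
  offset=6 (pos 2, char 'b'): match length 1
  offset=7 (pos 1, char 'b'): match length 2
  offset=8 (pos 0, char 'a'): match length 0
Longest match has length 2, found at offsets 3, 7; take the smallest, offset 3.
next_char = character at position 8 + 2 = 10 -> 'b'

Best match: offset=3, length=2 (matching 'bb' starting at position 5)
LZ77 triple: (3, 2, 'b')


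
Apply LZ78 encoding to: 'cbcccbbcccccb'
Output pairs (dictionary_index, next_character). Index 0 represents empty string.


LZ78 encoding steps:
Dictionary: {0: ''}
Step 1: w='' (idx 0), next='c' -> output (0, 'c'), add 'c' as idx 1
Step 2: w='' (idx 0), next='b' -> output (0, 'b'), add 'b' as idx 2
Step 3: w='c' (idx 1), next='c' -> output (1, 'c'), add 'cc' as idx 3
Step 4: w='c' (idx 1), next='b' -> output (1, 'b'), add 'cb' as idx 4
Step 5: w='b' (idx 2), next='c' -> output (2, 'c'), add 'bc' as idx 5
Step 6: w='cc' (idx 3), next='c' -> output (3, 'c'), add 'ccc' as idx 6
Step 7: w='cb' (idx 4), end of input -> output (4, '')


Encoded: [(0, 'c'), (0, 'b'), (1, 'c'), (1, 'b'), (2, 'c'), (3, 'c'), (4, '')]


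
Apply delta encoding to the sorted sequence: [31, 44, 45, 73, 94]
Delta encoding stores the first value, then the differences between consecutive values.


First value: 31
Deltas:
  44 - 31 = 13
  45 - 44 = 1
  73 - 45 = 28
  94 - 73 = 21


Delta encoded: [31, 13, 1, 28, 21]


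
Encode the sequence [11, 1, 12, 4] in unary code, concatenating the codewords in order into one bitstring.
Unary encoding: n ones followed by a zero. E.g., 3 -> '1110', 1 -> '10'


Encode each number as n ones followed by a terminating 0:
  11 -> 111111111110 (12 bits)
  1 -> 10 (2 bits)
  12 -> 1111111111110 (13 bits)
  4 -> 11110 (5 bits)
Total length = 12 + 2 + 13 + 5 = 32 bits.

Unary([11, 1, 12, 4]) = 11111111111010111111111111011110 (32 bits)


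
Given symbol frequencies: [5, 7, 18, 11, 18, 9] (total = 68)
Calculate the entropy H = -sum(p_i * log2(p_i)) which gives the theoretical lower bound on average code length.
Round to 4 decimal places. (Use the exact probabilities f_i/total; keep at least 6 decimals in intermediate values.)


Per-symbol terms -p_i * log2(p_i) with p_i = f_i/68:
  p = 5/68 = 0.073529: log2(p) = -3.765535, -p*log2(p) = 0.276878
  p = 7/68 = 0.102941: log2(p) = -3.280108, -p*log2(p) = 0.337658
  p = 18/68 = 0.264706: log2(p) = -1.917538, -p*log2(p) = 0.507584
  p = 11/68 = 0.161765: log2(p) = -2.628031, -p*log2(p) = 0.425123
  p = 18/68 = 0.264706: log2(p) = -1.917538, -p*log2(p) = 0.507584
  p = 9/68 = 0.132353: log2(p) = -2.917538, -p*log2(p) = 0.386145
H = 0.276878 + 0.337658 + 0.507584 + 0.425123 + 0.507584 + 0.386145 = 2.440972

H = 2.441 bits/symbol


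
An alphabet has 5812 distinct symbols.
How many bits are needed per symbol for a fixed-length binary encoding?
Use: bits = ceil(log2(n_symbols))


log2(5812) = 12.5048
Bracket: 2^12 = 4096 < 5812 <= 2^13 = 8192
So ceil(log2(5812)) = 13

bits = ceil(log2(5812)) = ceil(12.5048) = 13 bits


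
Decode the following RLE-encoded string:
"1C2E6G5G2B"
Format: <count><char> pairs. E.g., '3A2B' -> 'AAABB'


Expanding each <count><char> pair:
  1C -> 'C'
  2E -> 'EE'
  6G -> 'GGGGGG'
  5G -> 'GGGGG'
  2B -> 'BB'

Decoded = CEEGGGGGGGGGGGBB


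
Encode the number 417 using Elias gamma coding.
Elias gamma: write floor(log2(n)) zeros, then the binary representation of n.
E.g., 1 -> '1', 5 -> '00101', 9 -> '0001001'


num_bits = floor(log2(417)) + 1 = 9
leading_zeros = num_bits - 1 = 8
binary(417) = 110100001

Elias gamma(417) = '00000000' + '110100001' = 00000000110100001 (17 bits)


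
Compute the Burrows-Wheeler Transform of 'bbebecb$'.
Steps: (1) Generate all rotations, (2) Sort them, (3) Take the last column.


Rotations (sorted):
  0: $bbebecb -> last char: b
  1: b$bbebec -> last char: c
  2: bbebecb$ -> last char: $
  3: bebecb$b -> last char: b
  4: becb$bbe -> last char: e
  5: cb$bbebe -> last char: e
  6: ebecb$bb -> last char: b
  7: ecb$bbeb -> last char: b


BWT = bc$beebb


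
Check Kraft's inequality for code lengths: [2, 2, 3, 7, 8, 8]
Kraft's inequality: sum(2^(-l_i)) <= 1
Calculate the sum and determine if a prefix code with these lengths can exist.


Sum = 2^(-2) + 2^(-2) + 2^(-3) + 2^(-7) + 2^(-8) + 2^(-8)
    = 0.25 + 0.25 + 0.125 + 0.0078125 + 0.00390625 + 0.00390625
    = 164/256 = 0.640625
Since 0.640625 <= 1, Kraft's inequality IS satisfied.
A prefix code with these lengths CAN exist.

Kraft sum = 0.640625. Satisfied.


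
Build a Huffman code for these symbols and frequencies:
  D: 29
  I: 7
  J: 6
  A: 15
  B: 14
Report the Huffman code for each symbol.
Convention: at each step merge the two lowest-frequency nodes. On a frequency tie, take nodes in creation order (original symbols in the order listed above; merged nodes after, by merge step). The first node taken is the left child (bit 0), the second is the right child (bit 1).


Huffman tree construction:
Step 1: Merge J(6) + I(7) = 13
Step 2: Merge (J+I)(13) + B(14) = 27
Step 3: Merge A(15) + ((J+I)+B)(27) = 42
Step 4: Merge D(29) + (A+((J+I)+B))(42) = 71
Read each symbol's code off the tree from the root (left child = 0, right child = 1).

Codes:
  D: 0 (length 1)
  I: 1101 (length 4)
  J: 1100 (length 4)
  A: 10 (length 2)
  B: 111 (length 3)
Average code length: 153/71 = 2.1549 bits/symbol


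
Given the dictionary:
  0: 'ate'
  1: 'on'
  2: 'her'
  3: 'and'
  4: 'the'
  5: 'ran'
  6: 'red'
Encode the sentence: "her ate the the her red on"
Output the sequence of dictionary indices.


Look up each word in the dictionary:
  'her' -> 2
  'ate' -> 0
  'the' -> 4
  'the' -> 4
  'her' -> 2
  'red' -> 6
  'on' -> 1

Encoded: [2, 0, 4, 4, 2, 6, 1]


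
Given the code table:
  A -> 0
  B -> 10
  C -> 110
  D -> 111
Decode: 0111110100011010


Decoding:
0 -> A
111 -> D
110 -> C
10 -> B
0 -> A
0 -> A
110 -> C
10 -> B


Result: ADCBAACB


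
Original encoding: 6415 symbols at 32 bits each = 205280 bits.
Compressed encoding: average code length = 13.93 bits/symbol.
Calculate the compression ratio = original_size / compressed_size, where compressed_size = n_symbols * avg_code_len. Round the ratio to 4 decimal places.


original_size = n_symbols * orig_bits = 6415 * 32 = 205280 bits
compressed_size = n_symbols * avg_code_len = 6415 * 13.93 = 89360.95 bits
ratio = original_size / compressed_size = 205280 / 89360.95 = 2.2972

Compression ratio = 2.2972


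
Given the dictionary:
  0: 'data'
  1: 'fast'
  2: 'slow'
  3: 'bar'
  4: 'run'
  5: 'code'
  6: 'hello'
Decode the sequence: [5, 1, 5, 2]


Look up each index in the dictionary:
  5 -> 'code'
  1 -> 'fast'
  5 -> 'code'
  2 -> 'slow'

Decoded: "code fast code slow"


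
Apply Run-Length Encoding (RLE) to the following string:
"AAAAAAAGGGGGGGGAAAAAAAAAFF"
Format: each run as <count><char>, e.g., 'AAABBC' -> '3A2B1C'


Scanning runs left to right:
  i=0: run of 'A' x 7 -> '7A'
  i=7: run of 'G' x 8 -> '8G'
  i=15: run of 'A' x 9 -> '9A'
  i=24: run of 'F' x 2 -> '2F'

RLE = 7A8G9A2F


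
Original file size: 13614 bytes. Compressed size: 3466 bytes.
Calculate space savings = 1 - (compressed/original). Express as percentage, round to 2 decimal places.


ratio = compressed/original = 3466/13614 = 0.254591
savings = 1 - ratio = 1 - 0.254591 = 0.745409
as a percentage: 0.745409 * 100 = 74.54%

Space savings = 1 - 3466/13614 = 74.54%


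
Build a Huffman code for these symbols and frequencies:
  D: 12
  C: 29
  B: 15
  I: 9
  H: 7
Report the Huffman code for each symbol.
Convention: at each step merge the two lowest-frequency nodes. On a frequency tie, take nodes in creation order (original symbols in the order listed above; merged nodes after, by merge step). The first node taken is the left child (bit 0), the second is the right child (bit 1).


Huffman tree construction:
Step 1: Merge H(7) + I(9) = 16
Step 2: Merge D(12) + B(15) = 27
Step 3: Merge (H+I)(16) + (D+B)(27) = 43
Step 4: Merge C(29) + ((H+I)+(D+B))(43) = 72
Read each symbol's code off the tree from the root (left child = 0, right child = 1).

Codes:
  D: 110 (length 3)
  C: 0 (length 1)
  B: 111 (length 3)
  I: 101 (length 3)
  H: 100 (length 3)
Average code length: 158/72 = 2.1944 bits/symbol


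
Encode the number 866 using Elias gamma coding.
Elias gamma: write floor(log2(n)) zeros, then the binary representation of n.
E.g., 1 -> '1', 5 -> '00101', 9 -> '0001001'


num_bits = floor(log2(866)) + 1 = 10
leading_zeros = num_bits - 1 = 9
binary(866) = 1101100010

Elias gamma(866) = '000000000' + '1101100010' = 0000000001101100010 (19 bits)


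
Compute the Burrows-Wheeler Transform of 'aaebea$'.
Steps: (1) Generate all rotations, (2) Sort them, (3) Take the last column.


Rotations (sorted):
  0: $aaebea -> last char: a
  1: a$aaebe -> last char: e
  2: aaebea$ -> last char: $
  3: aebea$a -> last char: a
  4: bea$aae -> last char: e
  5: ea$aaeb -> last char: b
  6: ebea$aa -> last char: a


BWT = ae$aeba


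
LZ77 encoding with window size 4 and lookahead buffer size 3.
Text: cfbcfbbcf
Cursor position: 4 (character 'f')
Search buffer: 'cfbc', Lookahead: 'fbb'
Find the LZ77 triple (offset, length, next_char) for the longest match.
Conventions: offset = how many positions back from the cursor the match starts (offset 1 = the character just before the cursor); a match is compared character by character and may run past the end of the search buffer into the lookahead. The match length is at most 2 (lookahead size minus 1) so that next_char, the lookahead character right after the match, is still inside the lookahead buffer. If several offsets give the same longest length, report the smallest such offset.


Try each offset into the search buffer:
  offset=1 (pos 3, char 'c'): match length 0
  offset=2 (pos 2, char 'b'): match length 0
  offset=3 (pos 1, char 'f'): match length 2
  offset=4 (pos 0, char 'c'): match length 0
Longest match has length 2 at offset 3.
next_char = character at position 4 + 2 = 6 -> 'b'

Best match: offset=3, length=2 (matching 'fb' starting at position 1)
LZ77 triple: (3, 2, 'b')


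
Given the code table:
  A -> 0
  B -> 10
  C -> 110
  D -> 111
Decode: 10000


Decoding:
10 -> B
0 -> A
0 -> A
0 -> A


Result: BAAA


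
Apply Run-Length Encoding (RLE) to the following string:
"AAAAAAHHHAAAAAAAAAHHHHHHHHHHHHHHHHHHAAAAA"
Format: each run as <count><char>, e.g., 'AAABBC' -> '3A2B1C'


Scanning runs left to right:
  i=0: run of 'A' x 6 -> '6A'
  i=6: run of 'H' x 3 -> '3H'
  i=9: run of 'A' x 9 -> '9A'
  i=18: run of 'H' x 18 -> '18H'
  i=36: run of 'A' x 5 -> '5A'

RLE = 6A3H9A18H5A


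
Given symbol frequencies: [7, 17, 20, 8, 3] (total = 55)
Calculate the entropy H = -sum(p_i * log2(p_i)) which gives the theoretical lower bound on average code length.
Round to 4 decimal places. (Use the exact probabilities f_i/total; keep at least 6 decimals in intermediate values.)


Per-symbol terms -p_i * log2(p_i) with p_i = f_i/55:
  p = 7/55 = 0.127273: log2(p) = -2.974005, -p*log2(p) = 0.378510
  p = 17/55 = 0.309091: log2(p) = -1.693897, -p*log2(p) = 0.523568
  p = 20/55 = 0.363636: log2(p) = -1.459432, -p*log2(p) = 0.530702
  p = 8/55 = 0.145455: log2(p) = -2.781360, -p*log2(p) = 0.404561
  p = 3/55 = 0.054545: log2(p) = -4.196397, -p*log2(p) = 0.228894
H = 0.378510 + 0.523568 + 0.530702 + 0.404561 + 0.228894 = 2.066235

H = 2.0662 bits/symbol


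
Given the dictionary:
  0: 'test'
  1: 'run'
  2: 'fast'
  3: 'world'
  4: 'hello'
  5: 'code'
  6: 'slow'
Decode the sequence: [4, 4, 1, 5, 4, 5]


Look up each index in the dictionary:
  4 -> 'hello'
  4 -> 'hello'
  1 -> 'run'
  5 -> 'code'
  4 -> 'hello'
  5 -> 'code'

Decoded: "hello hello run code hello code"


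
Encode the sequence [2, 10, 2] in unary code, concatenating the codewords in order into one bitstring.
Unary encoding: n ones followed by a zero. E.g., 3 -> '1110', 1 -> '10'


Encode each number as n ones followed by a terminating 0:
  2 -> 110 (3 bits)
  10 -> 11111111110 (11 bits)
  2 -> 110 (3 bits)
Total length = 3 + 11 + 3 = 17 bits.

Unary([2, 10, 2]) = 11011111111110110 (17 bits)


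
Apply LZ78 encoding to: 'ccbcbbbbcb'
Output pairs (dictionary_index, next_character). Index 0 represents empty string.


LZ78 encoding steps:
Dictionary: {0: ''}
Step 1: w='' (idx 0), next='c' -> output (0, 'c'), add 'c' as idx 1
Step 2: w='c' (idx 1), next='b' -> output (1, 'b'), add 'cb' as idx 2
Step 3: w='cb' (idx 2), next='b' -> output (2, 'b'), add 'cbb' as idx 3
Step 4: w='' (idx 0), next='b' -> output (0, 'b'), add 'b' as idx 4
Step 5: w='b' (idx 4), next='c' -> output (4, 'c'), add 'bc' as idx 5
Step 6: w='b' (idx 4), end of input -> output (4, '')


Encoded: [(0, 'c'), (1, 'b'), (2, 'b'), (0, 'b'), (4, 'c'), (4, '')]


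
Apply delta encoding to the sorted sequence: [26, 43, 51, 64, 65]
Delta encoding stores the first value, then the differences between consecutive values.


First value: 26
Deltas:
  43 - 26 = 17
  51 - 43 = 8
  64 - 51 = 13
  65 - 64 = 1


Delta encoded: [26, 17, 8, 13, 1]


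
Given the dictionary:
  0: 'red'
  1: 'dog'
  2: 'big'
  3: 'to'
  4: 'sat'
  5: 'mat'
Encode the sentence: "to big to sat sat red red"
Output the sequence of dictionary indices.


Look up each word in the dictionary:
  'to' -> 3
  'big' -> 2
  'to' -> 3
  'sat' -> 4
  'sat' -> 4
  'red' -> 0
  'red' -> 0

Encoded: [3, 2, 3, 4, 4, 0, 0]


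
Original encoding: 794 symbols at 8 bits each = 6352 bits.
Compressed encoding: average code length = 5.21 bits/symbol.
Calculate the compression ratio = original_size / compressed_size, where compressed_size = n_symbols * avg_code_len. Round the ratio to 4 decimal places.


original_size = n_symbols * orig_bits = 794 * 8 = 6352 bits
compressed_size = n_symbols * avg_code_len = 794 * 5.21 = 4136.74 bits
ratio = original_size / compressed_size = 6352 / 4136.74 = 1.5355

Compression ratio = 1.5355


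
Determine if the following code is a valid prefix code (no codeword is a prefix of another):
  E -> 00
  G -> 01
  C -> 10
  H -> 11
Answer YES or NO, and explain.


Checking each pair (does one codeword prefix another?):
  E='00' vs G='01': no prefix
  E='00' vs C='10': no prefix
  E='00' vs H='11': no prefix
  G='01' vs E='00': no prefix
  G='01' vs C='10': no prefix
  G='01' vs H='11': no prefix
  C='10' vs E='00': no prefix
  C='10' vs G='01': no prefix
  C='10' vs H='11': no prefix
  H='11' vs E='00': no prefix
  H='11' vs G='01': no prefix
  H='11' vs C='10': no prefix
No violation found over all pairs.

YES -- this is a valid prefix code. No codeword is a prefix of any other codeword.


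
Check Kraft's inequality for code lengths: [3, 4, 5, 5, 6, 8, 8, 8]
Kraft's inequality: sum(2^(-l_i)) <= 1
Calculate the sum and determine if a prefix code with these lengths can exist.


Sum = 2^(-3) + 2^(-4) + 2^(-5) + 2^(-5) + 2^(-6) + 2^(-8) + 2^(-8) + 2^(-8)
    = 0.125 + 0.0625 + 0.03125 + 0.03125 + 0.015625 + 0.00390625 + 0.00390625 + 0.00390625
    = 71/256 = 0.27734375
Since 0.27734375 <= 1, Kraft's inequality IS satisfied.
A prefix code with these lengths CAN exist.

Kraft sum = 0.27734375. Satisfied.


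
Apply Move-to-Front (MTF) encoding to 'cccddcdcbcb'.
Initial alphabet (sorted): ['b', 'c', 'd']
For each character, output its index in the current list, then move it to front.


MTF encoding:
'c': index 1 in ['b', 'c', 'd'] -> ['c', 'b', 'd']
'c': index 0 in ['c', 'b', 'd'] -> ['c', 'b', 'd']
'c': index 0 in ['c', 'b', 'd'] -> ['c', 'b', 'd']
'd': index 2 in ['c', 'b', 'd'] -> ['d', 'c', 'b']
'd': index 0 in ['d', 'c', 'b'] -> ['d', 'c', 'b']
'c': index 1 in ['d', 'c', 'b'] -> ['c', 'd', 'b']
'd': index 1 in ['c', 'd', 'b'] -> ['d', 'c', 'b']
'c': index 1 in ['d', 'c', 'b'] -> ['c', 'd', 'b']
'b': index 2 in ['c', 'd', 'b'] -> ['b', 'c', 'd']
'c': index 1 in ['b', 'c', 'd'] -> ['c', 'b', 'd']
'b': index 1 in ['c', 'b', 'd'] -> ['b', 'c', 'd']


Output: [1, 0, 0, 2, 0, 1, 1, 1, 2, 1, 1]


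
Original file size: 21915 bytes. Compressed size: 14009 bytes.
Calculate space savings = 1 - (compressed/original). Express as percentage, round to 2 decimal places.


ratio = compressed/original = 14009/21915 = 0.639243
savings = 1 - ratio = 1 - 0.639243 = 0.360757
as a percentage: 0.360757 * 100 = 36.08%

Space savings = 1 - 14009/21915 = 36.08%


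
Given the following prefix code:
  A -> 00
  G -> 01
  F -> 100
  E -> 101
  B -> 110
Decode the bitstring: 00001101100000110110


Decoding step by step:
Bits 00 -> A
Bits 00 -> A
Bits 110 -> B
Bits 110 -> B
Bits 00 -> A
Bits 00 -> A
Bits 110 -> B
Bits 110 -> B


Decoded message: AABBAABB


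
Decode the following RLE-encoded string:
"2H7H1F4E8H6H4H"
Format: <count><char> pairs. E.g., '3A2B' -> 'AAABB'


Expanding each <count><char> pair:
  2H -> 'HH'
  7H -> 'HHHHHHH'
  1F -> 'F'
  4E -> 'EEEE'
  8H -> 'HHHHHHHH'
  6H -> 'HHHHHH'
  4H -> 'HHHH'

Decoded = HHHHHHHHHFEEEEHHHHHHHHHHHHHHHHHH
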